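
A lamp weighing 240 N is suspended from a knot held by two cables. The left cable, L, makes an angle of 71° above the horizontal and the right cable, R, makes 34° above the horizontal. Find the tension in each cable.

T_L = 206.0 N, T_R = 80.89 N

ΣF_x = 0: −T_L·cos71° + T_R·cos34° = 0 → T_R = 0.392706·T_L.
ΣF_y = 0: T_L·sin71° + T_R·sin34° = 240.
Substitute: T_L·(0.945519 + 0.392706·0.559193) = 240 → T_L = 205.988 ≈ 206.0 N.
Then T_R = 0.392706 × 205.988 = 80.89 N.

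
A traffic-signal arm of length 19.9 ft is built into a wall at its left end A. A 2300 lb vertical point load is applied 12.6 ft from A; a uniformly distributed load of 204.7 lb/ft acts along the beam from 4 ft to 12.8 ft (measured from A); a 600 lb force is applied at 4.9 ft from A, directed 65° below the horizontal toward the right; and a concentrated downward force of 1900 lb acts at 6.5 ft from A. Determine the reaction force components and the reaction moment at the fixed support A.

A_x = -253.6 lb, A_y = 6545 lb, M_A = 59130 lb·ft

Resultant of the distributed load: 204.7 × 8.8 = 1801.36 lb at 8.4 ft from A.
ΣF_x = 0: A_x + 600·cos65° = 0 → A_x = -253.6 lb.
ΣF_y = 0: A_y − 2300 − 204.7·8.8 − 600·sin65° − 1900 = 0 → A_y = 6545 lb.
ΣM about A: M_A − 2300·12.6 − (204.7·8.8)·8.4 − 600·sin65°·4.9 − 1900·6.5 = 0 → M_A = 59130 lb·ft.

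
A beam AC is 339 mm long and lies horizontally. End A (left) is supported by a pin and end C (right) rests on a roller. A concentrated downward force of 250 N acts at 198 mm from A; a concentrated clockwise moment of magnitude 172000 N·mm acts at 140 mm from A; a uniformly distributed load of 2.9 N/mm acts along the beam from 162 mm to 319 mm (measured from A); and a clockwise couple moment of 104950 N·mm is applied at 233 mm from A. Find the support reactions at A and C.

A_x = 0, A_y = -580.7 N, C_y = 1286 N

Resultant of the distributed load: 2.9 × 157 = 455.3 N at 240.5 mm from A.
ΣM about A: C_y·339 − 250·198 − 172000 − (2.9·157)·240.5 − 104950 = 0 → C_y = 435949.65/339 = 1285.99 ≈ 1286 N.
ΣF_y = 0: A_y + 1285.99 − 250 − 2.9·157 = 0 → A_y = -580.7 N.
ΣF_x = 0: no horizontal applied forces, so A_x = 0.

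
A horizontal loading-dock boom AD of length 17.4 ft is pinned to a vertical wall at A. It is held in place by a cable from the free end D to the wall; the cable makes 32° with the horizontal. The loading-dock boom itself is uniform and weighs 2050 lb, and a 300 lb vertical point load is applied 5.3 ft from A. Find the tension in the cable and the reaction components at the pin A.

ΣM about A: T·sin32°·17.4 − 2050·8.7 − 300·5.3 = 0 → T = 19425/(17.4·0.529919) = 2106.7 ≈ 2107 lb.
ΣF_x = 0: A_x − T·cos32° = 0 → A_x = 2106.7 × 0.848048 = 1787 lb.
ΣF_y = 0: A_y + T·sin32° − 2050 − 300 = 0 → A_y = 2350 − 2106.7 × 0.529919 = 1234 lb.

T = 2107 lb, A_x = 1787 lb, A_y = 1234 lb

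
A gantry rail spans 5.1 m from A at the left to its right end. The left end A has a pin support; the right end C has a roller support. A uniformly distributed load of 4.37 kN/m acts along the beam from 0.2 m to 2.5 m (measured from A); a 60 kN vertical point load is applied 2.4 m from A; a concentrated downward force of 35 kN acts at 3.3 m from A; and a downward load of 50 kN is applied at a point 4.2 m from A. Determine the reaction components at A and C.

Resultant of the distributed load: 4.37 × 2.3 = 10.051 kN at 1.35 m from A.
Moments about A: C_y·5.1 − (4.37·2.3)·1.35 − 60·2.4 − 35·3.3 − 50·4.2 = 0 → C_y = 483.06885/5.1 = 94.7194 ≈ 94.72 kN.
ΣF_y = 0: A_y + 94.7194 − 4.37·2.3 − 60 − 35 − 50 = 0 → A_y = 60.33 kN.
ΣF_x = 0: no horizontal applied forces, so A_x = 0.

A_x = 0, A_y = 60.33 kN, C_y = 94.72 kN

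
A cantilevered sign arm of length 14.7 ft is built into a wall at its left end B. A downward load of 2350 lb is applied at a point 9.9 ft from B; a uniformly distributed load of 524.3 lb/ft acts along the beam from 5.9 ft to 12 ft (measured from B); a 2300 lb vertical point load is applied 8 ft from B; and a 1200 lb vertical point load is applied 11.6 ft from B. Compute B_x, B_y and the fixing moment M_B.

B_x = 0, B_y = 9048 lb, M_B = 84210 lb·ft

Resultant of the distributed load: 524.3 × 6.1 = 3198.23 lb at 8.95 ft from B.
ΣF_x = 0: B_x = 0.
ΣF_y = 0: B_y − 2350 − 524.3·6.1 − 2300 − 1200 = 0 → B_y = 9048 lb.
ΣM about B: M_B − 2350·9.9 − (524.3·6.1)·8.95 − 2300·8 − 1200·11.6 = 0 → M_B = 84210 lb·ft.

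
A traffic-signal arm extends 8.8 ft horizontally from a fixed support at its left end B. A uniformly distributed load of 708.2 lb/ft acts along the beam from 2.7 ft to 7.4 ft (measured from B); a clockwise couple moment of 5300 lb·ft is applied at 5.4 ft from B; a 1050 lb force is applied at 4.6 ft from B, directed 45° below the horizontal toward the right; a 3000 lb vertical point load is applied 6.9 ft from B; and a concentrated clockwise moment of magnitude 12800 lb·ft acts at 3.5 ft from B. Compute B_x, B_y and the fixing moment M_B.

Resultant of the distributed load: 708.2 × 4.7 = 3328.54 lb at 5.05 ft from B.
ΣF_x = 0: B_x + 1050·cos45° = 0 → B_x = -742.5 lb.
ΣF_y = 0: B_y − 708.2·4.7 − 1050·sin45° − 3000 = 0 → B_y = 7071 lb.
ΣM about B: M_B − (708.2·4.7)·5.05 − 5300 − 1050·sin45°·4.6 − 3000·6.9 − 12800 = 0 → M_B = 59020 lb·ft.

B_x = -742.5 lb, B_y = 7071 lb, M_B = 59020 lb·ft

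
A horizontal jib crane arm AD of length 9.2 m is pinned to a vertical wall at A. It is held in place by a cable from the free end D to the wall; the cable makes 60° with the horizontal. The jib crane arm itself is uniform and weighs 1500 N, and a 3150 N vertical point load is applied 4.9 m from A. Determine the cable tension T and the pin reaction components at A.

T = 2803 N, A_x = 1402 N, A_y = 2222 N

ΣM about A: T·sin60°·9.2 − 1500·4.6 − 3150·4.9 = 0 → T = 22335/(9.2·0.866025) = 2803.29 ≈ 2803 N.
ΣF_x = 0: A_x − T·cos60° = 0 → A_x = 2803.29 × 0.5 = 1402 N.
ΣF_y = 0: A_y + T·sin60° − 1500 − 3150 = 0 → A_y = 4650 − 2803.29 × 0.866025 = 2222 N.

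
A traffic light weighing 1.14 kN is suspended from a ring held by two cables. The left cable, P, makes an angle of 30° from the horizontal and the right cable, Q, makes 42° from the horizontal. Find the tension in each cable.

T_P = 0.8908 kN, T_Q = 1.038 kN

ΣF_x = 0: −T_P·cos30° + T_Q·cos42° = 0 → T_Q = 1.16535·T_P.
ΣF_y = 0: T_P·sin30° + T_Q·sin42° = 1.14.
Substitute: T_P·(0.5 + 1.16535·0.669131) = 1.14 → T_P = 0.890784 ≈ 0.8908 kN.
Then T_Q = 1.16535 × 0.890784 = 1.038 kN.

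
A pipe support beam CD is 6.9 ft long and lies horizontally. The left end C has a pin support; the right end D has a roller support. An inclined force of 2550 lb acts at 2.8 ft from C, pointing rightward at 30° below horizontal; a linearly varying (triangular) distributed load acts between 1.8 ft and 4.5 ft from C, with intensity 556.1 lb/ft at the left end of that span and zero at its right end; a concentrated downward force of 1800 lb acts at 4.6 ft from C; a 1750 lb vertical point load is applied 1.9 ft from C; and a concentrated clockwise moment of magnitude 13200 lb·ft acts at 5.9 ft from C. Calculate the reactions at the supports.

Resultant of the triangular load: ½ × 556.1 × 2.7 = 750.735 lb, acting at 2.7 ft from C (one-third of the span from the peak).
Taking moments about C: D_y·6.9 − 2550·sin30°·2.8 − (½·556.1·2.7)·2.7 − 1800·4.6 − 1750·1.9 − 13200 = 0 → D_y = 30401.9845/6.9 = 4406.08 ≈ 4406 lb.
ΣF_y = 0: C_y + 4406.08 − 2550·sin30° − ½·556.1·2.7 − 1800 − 1750 = 0 → C_y = 1170 lb.
ΣF_x = 0: C_x + 2550·cos30° = 0 → C_x = -2208 lb.

C_x = -2208 lb, C_y = 1170 lb, D_y = 4406 lb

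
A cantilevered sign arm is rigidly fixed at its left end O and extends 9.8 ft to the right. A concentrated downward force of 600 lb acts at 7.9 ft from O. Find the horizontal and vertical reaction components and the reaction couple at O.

O_x = 0, O_y = 600.0 lb, M_O = 4740 lb·ft

ΣF_x = 0: O_x = 0.
ΣF_y = 0: O_y − 600 = 0 → O_y = 600.0 lb.
ΣM about O: M_O − 600·7.9 = 0 → M_O = 4740 lb·ft.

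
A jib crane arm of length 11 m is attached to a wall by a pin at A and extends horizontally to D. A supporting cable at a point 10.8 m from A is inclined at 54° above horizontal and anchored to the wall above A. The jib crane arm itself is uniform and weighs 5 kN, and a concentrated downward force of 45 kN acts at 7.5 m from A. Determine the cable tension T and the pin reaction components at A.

ΣM about A: T·sin54°·10.8 − 5·5.5 − 45·7.5 = 0 → T = 365/(10.8·0.809017) = 41.7745 ≈ 41.77 kN.
ΣF_x = 0: A_x − T·cos54° = 0 → A_x = 41.7745 × 0.587785 = 24.55 kN.
ΣF_y = 0: A_y + T·sin54° − 5 − 45 = 0 → A_y = 50 − 41.7745 × 0.809017 = 16.20 kN.

T = 41.77 kN, A_x = 24.55 kN, A_y = 16.20 kN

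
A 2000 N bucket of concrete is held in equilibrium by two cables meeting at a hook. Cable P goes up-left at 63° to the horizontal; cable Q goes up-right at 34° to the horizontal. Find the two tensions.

ΣF_x = 0: −T_P·cos63° + T_Q·cos34° = 0 → T_Q = 0.547611·T_P.
ΣF_y = 0: T_P·sin63° + T_Q·sin34° = 2000.
Substitute: T_P·(0.891007 + 0.547611·0.559193) = 2000 → T_P = 1670.53 ≈ 1671 N.
Then T_Q = 0.547611 × 1670.53 = 914.8 N.

T_P = 1671 N, T_Q = 914.8 N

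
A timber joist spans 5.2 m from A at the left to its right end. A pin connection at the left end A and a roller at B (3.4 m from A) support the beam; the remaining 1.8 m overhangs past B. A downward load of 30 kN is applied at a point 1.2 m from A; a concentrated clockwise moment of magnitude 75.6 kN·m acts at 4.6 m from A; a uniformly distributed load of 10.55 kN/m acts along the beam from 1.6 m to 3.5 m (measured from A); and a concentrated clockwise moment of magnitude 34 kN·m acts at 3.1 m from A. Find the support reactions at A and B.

Resultant of the distributed load: 10.55 × 1.9 = 20.045 kN at 2.55 m from A.
Moments about A: B_y·3.4 − 30·1.2 − 75.6 − (10.55·1.9)·2.55 − 34 = 0 → B_y = 196.71475/3.4 = 57.8573 ≈ 57.86 kN.
ΣF_y = 0: A_y + 57.8573 − 30 − 10.55·1.9 = 0 → A_y = -7.812 kN.
ΣF_x = 0: no horizontal applied forces, so A_x = 0.

A_x = 0, A_y = -7.812 kN, B_y = 57.86 kN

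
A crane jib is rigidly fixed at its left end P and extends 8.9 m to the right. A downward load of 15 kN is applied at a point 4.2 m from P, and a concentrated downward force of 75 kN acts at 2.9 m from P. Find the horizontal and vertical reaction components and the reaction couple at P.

P_x = 0, P_y = 90.00 kN, M_P = 280.5 kN·m

ΣF_x = 0: P_x = 0.
ΣF_y = 0: P_y − 15 − 75 = 0 → P_y = 90.00 kN.
ΣM about P: M_P − 15·4.2 − 75·2.9 = 0 → M_P = 280.5 kN·m.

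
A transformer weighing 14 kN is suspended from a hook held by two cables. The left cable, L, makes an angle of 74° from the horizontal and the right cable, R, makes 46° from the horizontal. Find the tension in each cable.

ΣF_x = 0: −T_L·cos74° + T_R·cos46° = 0 → T_R = 0.396796·T_L.
ΣF_y = 0: T_L·sin74° + T_R·sin46° = 14.
Substitute: T_L·(0.961262 + 0.396796·0.71934) = 14 → T_L = 11.2297 ≈ 11.23 kN.
Then T_R = 0.396796 × 11.2297 = 4.456 kN.

T_L = 11.23 kN, T_R = 4.456 kN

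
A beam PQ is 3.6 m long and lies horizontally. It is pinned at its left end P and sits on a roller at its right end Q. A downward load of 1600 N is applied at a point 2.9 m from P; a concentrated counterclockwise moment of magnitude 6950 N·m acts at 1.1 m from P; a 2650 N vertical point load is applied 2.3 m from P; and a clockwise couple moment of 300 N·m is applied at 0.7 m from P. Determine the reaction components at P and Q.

ΣM about P: Q_y·3.6 − 1600·2.9 + 6950 − 2650·2.3 − 300 = 0 → Q_y = 4085/3.6 = 1134.72 ≈ 1135 N.
ΣF_y = 0: P_y + 1134.72 − 1600 − 2650 = 0 → P_y = 3115 N.
ΣF_x = 0: no horizontal applied forces, so P_x = 0.

P_x = 0, P_y = 3115 N, Q_y = 1135 N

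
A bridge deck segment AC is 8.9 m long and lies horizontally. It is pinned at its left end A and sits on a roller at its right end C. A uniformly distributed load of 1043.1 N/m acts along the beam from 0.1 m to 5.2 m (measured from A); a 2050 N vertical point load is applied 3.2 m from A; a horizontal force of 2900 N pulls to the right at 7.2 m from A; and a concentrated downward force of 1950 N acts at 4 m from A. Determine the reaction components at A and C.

A_x = -2900 N, A_y = 6122 N, C_y = 3197 N

Resultant of the distributed load: 1043.1 × 5.1 = 5319.81 N at 2.65 m from A.
ΣM about A: C_y·8.9 − (1043.1·5.1)·2.65 − 2050·3.2 − 1950·4 = 0 → C_y = 28457.4965/8.9 = 3197.47 ≈ 3197 N.
ΣF_y = 0: A_y + 3197.47 − 1043.1·5.1 − 2050 − 1950 = 0 → A_y = 6122 N.
ΣF_x = 0: A_x + 2900 = 0 → A_x = -2900 N.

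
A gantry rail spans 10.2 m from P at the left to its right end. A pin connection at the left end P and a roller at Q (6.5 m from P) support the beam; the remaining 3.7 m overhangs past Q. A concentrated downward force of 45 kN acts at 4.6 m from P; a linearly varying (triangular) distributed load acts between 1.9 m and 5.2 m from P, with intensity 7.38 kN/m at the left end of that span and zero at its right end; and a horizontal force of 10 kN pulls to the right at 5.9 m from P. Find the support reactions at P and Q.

P_x = -10.00 kN, P_y = 19.71 kN, Q_y = 37.47 kN

Resultant of the triangular load: ½ × 7.38 × 3.3 = 12.177 kN, acting at 3 m from P (one-third of the span from the peak).
Taking moments about P: Q_y·6.5 − 45·4.6 − (½·7.38·3.3)·3 = 0 → Q_y = 243.531/6.5 = 37.4663 ≈ 37.47 kN.
ΣF_y = 0: P_y + 37.4663 − 45 − ½·7.38·3.3 = 0 → P_y = 19.71 kN.
ΣF_x = 0: P_x + 10 = 0 → P_x = -10.00 kN.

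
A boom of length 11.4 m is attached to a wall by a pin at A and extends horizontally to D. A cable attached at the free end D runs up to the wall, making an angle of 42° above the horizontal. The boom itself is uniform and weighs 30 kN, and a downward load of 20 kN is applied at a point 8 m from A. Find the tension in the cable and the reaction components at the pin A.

ΣM about A: T·sin42°·11.4 − 30·5.7 − 20·8 = 0 → T = 331/(11.4·0.669131) = 43.3922 ≈ 43.39 kN.
ΣF_x = 0: A_x − T·cos42° = 0 → A_x = 43.3922 × 0.743145 = 32.25 kN.
ΣF_y = 0: A_y + T·sin42° − 30 − 20 = 0 → A_y = 50 − 43.3922 × 0.669131 = 20.96 kN.

T = 43.39 kN, A_x = 32.25 kN, A_y = 20.96 kN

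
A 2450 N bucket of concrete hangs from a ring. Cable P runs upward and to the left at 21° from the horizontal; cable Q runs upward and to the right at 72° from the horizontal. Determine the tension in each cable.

ΣF_x = 0: −T_P·cos21° + T_Q·cos72° = 0 → T_Q = 3.02113·T_P.
ΣF_y = 0: T_P·sin21° + T_Q·sin72° = 2450.
Substitute: T_P·(0.358368 + 3.02113·0.951057) = 2450 → T_P = 758.13 ≈ 758.1 N.
Then T_Q = 3.02113 × 758.13 = 2290 N.

T_P = 758.1 N, T_Q = 2290 N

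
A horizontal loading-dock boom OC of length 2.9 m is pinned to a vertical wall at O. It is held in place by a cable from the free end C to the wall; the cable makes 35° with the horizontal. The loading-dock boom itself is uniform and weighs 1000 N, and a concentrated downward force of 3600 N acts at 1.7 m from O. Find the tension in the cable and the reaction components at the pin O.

ΣM about O: T·sin35°·2.9 − 1000·1.45 − 3600·1.7 = 0 → T = 7570/(2.9·0.573576) = 4551 N.
ΣF_x = 0: O_x − T·cos35° = 0 → O_x = 4551 × 0.819152 = 3728 N.
ΣF_y = 0: O_y + T·sin35° − 1000 − 3600 = 0 → O_y = 4600 − 4551 × 0.573576 = 1990 N.

T = 4551 N, O_x = 3728 N, O_y = 1990 N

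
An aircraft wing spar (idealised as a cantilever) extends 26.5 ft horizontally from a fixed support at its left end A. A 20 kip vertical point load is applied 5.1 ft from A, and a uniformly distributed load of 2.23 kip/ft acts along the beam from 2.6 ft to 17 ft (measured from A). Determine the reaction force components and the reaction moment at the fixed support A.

A_x = 0, A_y = 52.11 kip, M_A = 416.7 kip·ft

Resultant of the distributed load: 2.23 × 14.4 = 32.112 kip at 9.8 ft from A.
ΣF_x = 0: A_x = 0.
ΣF_y = 0: A_y − 20 − 2.23·14.4 = 0 → A_y = 52.11 kip.
ΣM about A: M_A − 20·5.1 − (2.23·14.4)·9.8 = 0 → M_A = 416.7 kip·ft.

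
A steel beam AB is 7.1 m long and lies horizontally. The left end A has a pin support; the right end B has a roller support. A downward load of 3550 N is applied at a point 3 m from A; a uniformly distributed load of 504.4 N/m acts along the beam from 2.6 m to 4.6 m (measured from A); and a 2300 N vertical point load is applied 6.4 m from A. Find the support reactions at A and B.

Resultant of the distributed load: 504.4 × 2 = 1008.8 N at 3.6 m from A.
ΣM about A: B_y·7.1 − 3550·3 − (504.4·2)·3.6 − 2300·6.4 = 0 → B_y = 29001.68/7.1 = 4084.74 ≈ 4085 N.
ΣF_y = 0: A_y + 4084.74 − 3550 − 504.4·2 − 2300 = 0 → A_y = 2774 N.
ΣF_x = 0: no horizontal applied forces, so A_x = 0.

A_x = 0, A_y = 2774 N, B_y = 4085 N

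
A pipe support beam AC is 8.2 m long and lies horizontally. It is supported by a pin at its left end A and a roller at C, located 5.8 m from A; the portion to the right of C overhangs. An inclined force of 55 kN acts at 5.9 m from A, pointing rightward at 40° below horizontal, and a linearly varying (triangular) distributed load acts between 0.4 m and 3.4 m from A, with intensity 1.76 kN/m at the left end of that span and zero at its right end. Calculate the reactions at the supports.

Resultant of the triangular load: ½ × 1.76 × 3 = 2.64 kN, acting at 1.4 m from A (one-third of the span from the peak).
ΣM about A: C_y·5.8 − 55·sin40°·5.9 − (½·1.76·3)·1.4 = 0 → C_y = 212.281/5.8 = 36.6002 ≈ 36.60 kN.
ΣF_y = 0: A_y + 36.6002 − 55·sin40° − ½·1.76·3 = 0 → A_y = 1.393 kN.
ΣF_x = 0: A_x + 55·cos40° = 0 → A_x = -42.13 kN.

A_x = -42.13 kN, A_y = 1.393 kN, C_y = 36.60 kN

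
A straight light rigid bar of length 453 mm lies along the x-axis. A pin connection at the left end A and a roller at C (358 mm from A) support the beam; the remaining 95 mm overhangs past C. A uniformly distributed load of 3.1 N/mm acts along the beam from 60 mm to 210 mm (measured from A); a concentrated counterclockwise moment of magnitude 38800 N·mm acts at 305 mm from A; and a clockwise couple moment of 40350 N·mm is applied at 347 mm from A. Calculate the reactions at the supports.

A_x = 0, A_y = 285.3 N, C_y = 179.7 N

Resultant of the distributed load: 3.1 × 150 = 465 N at 135 mm from A.
Moments about A: C_y·358 − (3.1·150)·135 + 38800 − 40350 = 0 → C_y = 64325/358 = 179.679 ≈ 179.7 N.
ΣF_y = 0: A_y + 179.679 − 3.1·150 = 0 → A_y = 285.3 N.
ΣF_x = 0: no horizontal applied forces, so A_x = 0.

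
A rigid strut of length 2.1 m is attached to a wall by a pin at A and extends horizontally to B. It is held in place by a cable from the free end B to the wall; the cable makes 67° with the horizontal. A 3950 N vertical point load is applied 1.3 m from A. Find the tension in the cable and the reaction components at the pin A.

T = 2656 N, A_x = 1038 N, A_y = 1505 N

ΣM about A: T·sin67°·2.1 − 3950·1.3 = 0 → T = 5135/(2.1·0.920505) = 2656.41 ≈ 2656 N.
ΣF_x = 0: A_x − T·cos67° = 0 → A_x = 2656.41 × 0.390731 = 1038 N.
ΣF_y = 0: A_y + T·sin67° − 3950 = 0 → A_y = 3950 − 2656.41 × 0.920505 = 1505 N.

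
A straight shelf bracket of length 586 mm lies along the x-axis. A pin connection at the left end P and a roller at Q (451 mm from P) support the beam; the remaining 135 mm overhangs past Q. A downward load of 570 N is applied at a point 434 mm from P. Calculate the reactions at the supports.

Taking moments about P: Q_y·451 − 570·434 = 0 → Q_y = 247380/451 = 548.514 ≈ 548.5 N.
ΣF_y = 0: P_y + 548.514 − 570 = 0 → P_y = 21.49 N.
ΣF_x = 0: no horizontal applied forces, so P_x = 0.

P_x = 0, P_y = 21.49 N, Q_y = 548.5 N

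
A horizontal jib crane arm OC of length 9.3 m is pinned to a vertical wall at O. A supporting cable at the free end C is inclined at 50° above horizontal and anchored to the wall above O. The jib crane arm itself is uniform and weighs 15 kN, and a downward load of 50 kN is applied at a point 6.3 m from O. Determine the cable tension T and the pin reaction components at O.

T = 54.01 kN, O_x = 34.71 kN, O_y = 23.63 kN

ΣM about O: T·sin50°·9.3 − 15·4.65 − 50·6.3 = 0 → T = 384.75/(9.3·0.766044) = 54.006 ≈ 54.01 kN.
ΣF_x = 0: O_x − T·cos50° = 0 → O_x = 54.006 × 0.642788 = 34.71 kN.
ΣF_y = 0: O_y + T·sin50° − 15 − 50 = 0 → O_y = 65 − 54.006 × 0.766044 = 23.63 kN.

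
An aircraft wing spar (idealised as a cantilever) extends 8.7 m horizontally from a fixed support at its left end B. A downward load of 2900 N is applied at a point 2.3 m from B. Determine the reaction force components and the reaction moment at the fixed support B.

B_x = 0, B_y = 2900 N, M_B = 6670 N·m

ΣF_x = 0: B_x = 0.
ΣF_y = 0: B_y − 2900 = 0 → B_y = 2900 N.
ΣM about B: M_B − 2900·2.3 = 0 → M_B = 6670 N·m.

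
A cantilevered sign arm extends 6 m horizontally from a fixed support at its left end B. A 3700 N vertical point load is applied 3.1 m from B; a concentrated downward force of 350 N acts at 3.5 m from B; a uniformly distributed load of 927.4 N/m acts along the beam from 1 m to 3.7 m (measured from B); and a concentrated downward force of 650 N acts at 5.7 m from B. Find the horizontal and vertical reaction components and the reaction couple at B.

Resultant of the distributed load: 927.4 × 2.7 = 2503.98 N at 2.35 m from B.
ΣF_x = 0: B_x = 0.
ΣF_y = 0: B_y − 3700 − 350 − 927.4·2.7 − 650 = 0 → B_y = 7204 N.
ΣM about B: M_B − 3700·3.1 − 350·3.5 − (927.4·2.7)·2.35 − 650·5.7 = 0 → M_B = 22280 N·m.

B_x = 0, B_y = 7204 N, M_B = 22280 N·m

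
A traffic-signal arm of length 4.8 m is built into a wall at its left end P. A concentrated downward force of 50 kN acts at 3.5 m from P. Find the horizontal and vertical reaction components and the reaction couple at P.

P_x = 0, P_y = 50.00 kN, M_P = 175.0 kN·m

ΣF_x = 0: P_x = 0.
ΣF_y = 0: P_y − 50 = 0 → P_y = 50.00 kN.
ΣM about P: M_P − 50·3.5 = 0 → M_P = 175.0 kN·m.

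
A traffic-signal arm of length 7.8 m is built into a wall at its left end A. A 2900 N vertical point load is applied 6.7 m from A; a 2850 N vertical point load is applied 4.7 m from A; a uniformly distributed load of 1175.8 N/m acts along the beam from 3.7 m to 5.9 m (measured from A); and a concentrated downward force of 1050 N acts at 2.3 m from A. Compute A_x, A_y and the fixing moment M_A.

Resultant of the distributed load: 1175.8 × 2.2 = 2586.76 N at 4.8 m from A.
ΣF_x = 0: A_x = 0.
ΣF_y = 0: A_y − 2900 − 2850 − 1175.8·2.2 − 1050 = 0 → A_y = 9387 N.
ΣM about A: M_A − 2900·6.7 − 2850·4.7 − (1175.8·2.2)·4.8 − 1050·2.3 = 0 → M_A = 47660 N·m.

A_x = 0, A_y = 9387 N, M_A = 47660 N·m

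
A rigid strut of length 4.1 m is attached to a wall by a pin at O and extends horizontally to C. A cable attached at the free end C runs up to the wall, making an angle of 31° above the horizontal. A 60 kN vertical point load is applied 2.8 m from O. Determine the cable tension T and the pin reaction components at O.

ΣM about O: T·sin31°·4.1 − 60·2.8 = 0 → T = 168/(4.1·0.515038) = 79.5584 ≈ 79.56 kN.
ΣF_x = 0: O_x − T·cos31° = 0 → O_x = 79.5584 × 0.857167 = 68.19 kN.
ΣF_y = 0: O_y + T·sin31° − 60 = 0 → O_y = 60 − 79.5584 × 0.515038 = 19.02 kN.

T = 79.56 kN, O_x = 68.19 kN, O_y = 19.02 kN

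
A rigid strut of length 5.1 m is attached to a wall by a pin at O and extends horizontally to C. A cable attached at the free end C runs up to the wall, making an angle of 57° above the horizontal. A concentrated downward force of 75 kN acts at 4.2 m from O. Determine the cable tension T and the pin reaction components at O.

ΣM about O: T·sin57°·5.1 − 75·4.2 = 0 → T = 315/(5.1·0.838671) = 73.6459 ≈ 73.65 kN.
ΣF_x = 0: O_x − T·cos57° = 0 → O_x = 73.6459 × 0.544639 = 40.11 kN.
ΣF_y = 0: O_y + T·sin57° − 75 = 0 → O_y = 75 − 73.6459 × 0.838671 = 13.24 kN.

T = 73.65 kN, O_x = 40.11 kN, O_y = 13.24 kN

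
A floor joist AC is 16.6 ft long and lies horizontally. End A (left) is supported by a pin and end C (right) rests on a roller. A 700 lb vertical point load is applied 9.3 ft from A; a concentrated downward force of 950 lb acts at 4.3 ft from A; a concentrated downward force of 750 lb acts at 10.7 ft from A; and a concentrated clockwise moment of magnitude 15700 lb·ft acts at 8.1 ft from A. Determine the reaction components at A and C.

A_x = 0, A_y = 332.5 lb, C_y = 2067 lb

Taking moments about A: C_y·16.6 − 700·9.3 − 950·4.3 − 750·10.7 − 15700 = 0 → C_y = 34320/16.6 = 2067.47 ≈ 2067 lb.
ΣF_y = 0: A_y + 2067.47 − 700 − 950 − 750 = 0 → A_y = 332.5 lb.
ΣF_x = 0: no horizontal applied forces, so A_x = 0.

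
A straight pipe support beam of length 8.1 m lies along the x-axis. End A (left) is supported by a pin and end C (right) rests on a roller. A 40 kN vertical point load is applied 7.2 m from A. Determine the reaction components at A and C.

A_x = 0, A_y = 4.444 kN, C_y = 35.56 kN

ΣM about A: C_y·8.1 − 40·7.2 = 0 → C_y = 288/8.1 = 35.5556 ≈ 35.56 kN.
ΣF_y = 0: A_y + 35.5556 − 40 = 0 → A_y = 4.444 kN.
ΣF_x = 0: no horizontal applied forces, so A_x = 0.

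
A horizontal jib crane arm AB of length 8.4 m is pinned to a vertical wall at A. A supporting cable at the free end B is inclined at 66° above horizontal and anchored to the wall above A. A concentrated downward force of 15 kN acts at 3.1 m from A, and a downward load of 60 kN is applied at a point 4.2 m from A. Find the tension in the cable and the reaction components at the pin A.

ΣM about A: T·sin66°·8.4 − 15·3.1 − 60·4.2 = 0 → T = 298.5/(8.4·0.913545) = 38.8987 ≈ 38.90 kN.
ΣF_x = 0: A_x − T·cos66° = 0 → A_x = 38.8987 × 0.406737 = 15.82 kN.
ΣF_y = 0: A_y + T·sin66° − 15 − 60 = 0 → A_y = 75 − 38.8987 × 0.913545 = 39.46 kN.

T = 38.90 kN, A_x = 15.82 kN, A_y = 39.46 kN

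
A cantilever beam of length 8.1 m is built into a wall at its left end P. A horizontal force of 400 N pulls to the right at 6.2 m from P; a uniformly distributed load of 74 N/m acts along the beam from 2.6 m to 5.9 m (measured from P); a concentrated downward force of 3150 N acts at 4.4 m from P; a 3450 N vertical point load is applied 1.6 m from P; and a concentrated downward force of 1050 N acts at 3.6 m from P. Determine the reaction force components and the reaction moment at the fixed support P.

P_x = -400.0 N, P_y = 7894 N, M_P = 24200 N·m

Resultant of the distributed load: 74 × 3.3 = 244.2 N at 4.25 m from P.
ΣF_x = 0: P_x + 400 = 0 → P_x = -400.0 N.
ΣF_y = 0: P_y − 74·3.3 − 3150 − 3450 − 1050 = 0 → P_y = 7894 N.
ΣM about P: M_P − (74·3.3)·4.25 − 3150·4.4 − 3450·1.6 − 1050·3.6 = 0 → M_P = 24200 N·m.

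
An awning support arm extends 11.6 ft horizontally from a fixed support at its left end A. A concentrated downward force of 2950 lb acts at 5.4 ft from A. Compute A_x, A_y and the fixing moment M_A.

ΣF_x = 0: A_x = 0.
ΣF_y = 0: A_y − 2950 = 0 → A_y = 2950 lb.
ΣM about A: M_A − 2950·5.4 = 0 → M_A = 15930 lb·ft.

A_x = 0, A_y = 2950 lb, M_A = 15930 lb·ft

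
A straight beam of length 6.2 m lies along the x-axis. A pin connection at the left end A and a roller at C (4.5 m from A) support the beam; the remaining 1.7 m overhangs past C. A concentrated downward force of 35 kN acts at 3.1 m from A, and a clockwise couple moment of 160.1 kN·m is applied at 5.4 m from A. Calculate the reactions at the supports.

A_x = 0, A_y = -24.69 kN, C_y = 59.69 kN

Moments about A: C_y·4.5 − 35·3.1 − 160.1 = 0 → C_y = 268.6/4.5 = 59.6889 ≈ 59.69 kN.
ΣF_y = 0: A_y + 59.6889 − 35 = 0 → A_y = -24.69 kN.
ΣF_x = 0: no horizontal applied forces, so A_x = 0.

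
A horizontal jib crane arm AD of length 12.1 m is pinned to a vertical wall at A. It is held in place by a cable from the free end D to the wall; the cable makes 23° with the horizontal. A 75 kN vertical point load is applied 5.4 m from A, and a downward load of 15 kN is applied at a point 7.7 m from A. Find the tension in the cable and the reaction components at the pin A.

ΣM about A: T·sin23°·12.1 − 75·5.4 − 15·7.7 = 0 → T = 520.5/(12.1·0.390731) = 110.092 ≈ 110.1 kN.
ΣF_x = 0: A_x − T·cos23° = 0 → A_x = 110.092 × 0.920505 = 101.3 kN.
ΣF_y = 0: A_y + T·sin23° − 75 − 15 = 0 → A_y = 90 − 110.092 × 0.390731 = 46.98 kN.

T = 110.1 kN, A_x = 101.3 kN, A_y = 46.98 kN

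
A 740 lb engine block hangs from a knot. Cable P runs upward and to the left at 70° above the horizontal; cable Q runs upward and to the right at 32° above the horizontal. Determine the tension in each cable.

T_P = 641.6 lb, T_Q = 258.7 lb

ΣF_x = 0: −T_P·cos70° + T_Q·cos32° = 0 → T_Q = 0.403303·T_P.
ΣF_y = 0: T_P·sin70° + T_Q·sin32° = 740.
Substitute: T_P·(0.939693 + 0.403303·0.529919) = 740 → T_P = 641.575 ≈ 641.6 lb.
Then T_Q = 0.403303 × 641.575 = 258.7 lb.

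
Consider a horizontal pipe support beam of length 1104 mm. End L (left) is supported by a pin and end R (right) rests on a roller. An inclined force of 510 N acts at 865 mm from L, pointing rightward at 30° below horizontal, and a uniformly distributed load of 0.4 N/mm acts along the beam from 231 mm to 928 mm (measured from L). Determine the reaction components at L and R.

Resultant of the distributed load: 0.4 × 697 = 278.8 N at 579.5 mm from L.
ΣM about L: R_y·1104 − 510·sin30°·865 − (0.4·697)·579.5 = 0 → R_y = 382139.6/1104 = 346.141 ≈ 346.1 N.
ΣF_y = 0: L_y + 346.141 − 510·sin30° − 0.4·697 = 0 → L_y = 187.7 N.
ΣF_x = 0: L_x + 510·cos30° = 0 → L_x = -441.7 N.

L_x = -441.7 N, L_y = 187.7 N, R_y = 346.1 N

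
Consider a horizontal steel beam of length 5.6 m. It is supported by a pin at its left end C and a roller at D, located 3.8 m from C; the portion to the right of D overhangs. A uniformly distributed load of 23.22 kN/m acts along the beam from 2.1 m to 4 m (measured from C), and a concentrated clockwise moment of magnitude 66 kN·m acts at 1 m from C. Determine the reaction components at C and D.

Resultant of the distributed load: 23.22 × 1.9 = 44.118 kN at 3.05 m from C.
Taking moments about C: D_y·3.8 − (23.22·1.9)·3.05 − 66 = 0 → D_y = 200.5599/3.8 = 52.7789 ≈ 52.78 kN.
ΣF_y = 0: C_y + 52.7789 − 23.22·1.9 = 0 → C_y = -8.661 kN.
ΣF_x = 0: no horizontal applied forces, so C_x = 0.

C_x = 0, C_y = -8.661 kN, D_y = 52.78 kN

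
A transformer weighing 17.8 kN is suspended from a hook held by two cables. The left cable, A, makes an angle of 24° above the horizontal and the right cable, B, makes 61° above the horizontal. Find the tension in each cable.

T_A = 8.663 kN, T_B = 16.32 kN

ΣF_x = 0: −T_A·cos24° + T_B·cos61° = 0 → T_B = 1.88434·T_A.
ΣF_y = 0: T_A·sin24° + T_B·sin61° = 17.8.
Substitute: T_A·(0.406737 + 1.88434·0.87462) = 17.8 → T_A = 8.66257 ≈ 8.663 kN.
Then T_B = 1.88434 × 8.66257 = 16.32 kN.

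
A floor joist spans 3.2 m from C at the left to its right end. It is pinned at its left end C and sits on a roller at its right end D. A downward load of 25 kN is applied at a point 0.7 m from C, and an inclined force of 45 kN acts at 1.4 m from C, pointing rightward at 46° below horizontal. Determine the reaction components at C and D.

ΣM about C: D_y·3.2 − 25·0.7 − 45·sin46°·1.4 = 0 → D_y = 62.8184/3.2 = 19.6307 ≈ 19.63 kN.
ΣF_y = 0: C_y + 19.6307 − 25 − 45·sin46° = 0 → C_y = 37.74 kN.
ΣF_x = 0: C_x + 45·cos46° = 0 → C_x = -31.26 kN.

C_x = -31.26 kN, C_y = 37.74 kN, D_y = 19.63 kN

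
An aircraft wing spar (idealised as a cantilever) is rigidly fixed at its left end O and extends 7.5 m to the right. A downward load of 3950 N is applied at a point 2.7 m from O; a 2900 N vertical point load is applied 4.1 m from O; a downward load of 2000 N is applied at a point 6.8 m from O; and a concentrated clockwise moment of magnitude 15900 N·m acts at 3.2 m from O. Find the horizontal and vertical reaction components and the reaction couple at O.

O_x = 0, O_y = 8850 N, M_O = 52060 N·m

ΣF_x = 0: O_x = 0.
ΣF_y = 0: O_y − 3950 − 2900 − 2000 = 0 → O_y = 8850 N.
ΣM about O: M_O − 3950·2.7 − 2900·4.1 − 2000·6.8 − 15900 = 0 → M_O = 52060 N·m.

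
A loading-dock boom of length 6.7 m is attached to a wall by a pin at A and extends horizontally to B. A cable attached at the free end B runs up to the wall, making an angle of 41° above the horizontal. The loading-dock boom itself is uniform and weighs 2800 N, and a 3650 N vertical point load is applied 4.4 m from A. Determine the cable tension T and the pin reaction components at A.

T = 5788 N, A_x = 4368 N, A_y = 2653 N

ΣM about A: T·sin41°·6.7 − 2800·3.35 − 3650·4.4 = 0 → T = 25440/(6.7·0.656059) = 5787.61 ≈ 5788 N.
ΣF_x = 0: A_x − T·cos41° = 0 → A_x = 5787.61 × 0.75471 = 4368 N.
ΣF_y = 0: A_y + T·sin41° − 2800 − 3650 = 0 → A_y = 6450 − 5787.61 × 0.656059 = 2653 N.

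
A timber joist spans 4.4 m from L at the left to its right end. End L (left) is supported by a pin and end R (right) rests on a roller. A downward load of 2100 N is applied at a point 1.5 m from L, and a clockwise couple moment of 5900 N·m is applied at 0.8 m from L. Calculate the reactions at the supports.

Moments about L: R_y·4.4 − 2100·1.5 − 5900 = 0 → R_y = 9050/4.4 = 2056.82 ≈ 2057 N.
ΣF_y = 0: L_y + 2056.82 − 2100 = 0 → L_y = 43.18 N.
ΣF_x = 0: no horizontal applied forces, so L_x = 0.

L_x = 0, L_y = 43.18 N, R_y = 2057 N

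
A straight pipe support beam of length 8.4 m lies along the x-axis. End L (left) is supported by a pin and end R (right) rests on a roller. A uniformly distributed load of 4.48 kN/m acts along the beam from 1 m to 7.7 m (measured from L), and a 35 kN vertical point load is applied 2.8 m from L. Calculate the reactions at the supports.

L_x = 0, L_y = 37.81 kN, R_y = 27.21 kN

Resultant of the distributed load: 4.48 × 6.7 = 30.016 kN at 4.35 m from L.
Taking moments about L: R_y·8.4 − (4.48·6.7)·4.35 − 35·2.8 = 0 → R_y = 228.5696/8.4 = 27.2107 ≈ 27.21 kN.
ΣF_y = 0: L_y + 27.2107 − 4.48·6.7 − 35 = 0 → L_y = 37.81 kN.
ΣF_x = 0: no horizontal applied forces, so L_x = 0.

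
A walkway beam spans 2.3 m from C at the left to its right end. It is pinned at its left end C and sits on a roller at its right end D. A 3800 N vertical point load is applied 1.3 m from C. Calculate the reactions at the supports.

Moments about C: D_y·2.3 − 3800·1.3 = 0 → D_y = 4940/2.3 = 2147.83 ≈ 2148 N.
ΣF_y = 0: C_y + 2147.83 − 3800 = 0 → C_y = 1652 N.
ΣF_x = 0: no horizontal applied forces, so C_x = 0.

C_x = 0, C_y = 1652 N, D_y = 2148 N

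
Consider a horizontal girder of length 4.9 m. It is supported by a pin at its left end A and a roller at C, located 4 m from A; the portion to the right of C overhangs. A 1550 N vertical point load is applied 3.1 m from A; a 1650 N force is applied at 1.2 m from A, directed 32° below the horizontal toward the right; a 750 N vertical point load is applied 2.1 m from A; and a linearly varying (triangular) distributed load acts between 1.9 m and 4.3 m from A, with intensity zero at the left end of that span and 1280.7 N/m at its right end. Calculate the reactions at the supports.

Resultant of the triangular load: ½ × 1280.7 × 2.4 = 1536.84 N, acting at 3.5 m from A (one-third of the span from the peak).
ΣM about A: C_y·4 − 1550·3.1 − 1650·sin32°·1.2 − 750·2.1 − (½·1280.7·2.4)·3.5 = 0 → C_y = 12808.2/4 = 3202.05 ≈ 3202 N.
ΣF_y = 0: A_y + 3202.05 − 1550 − 1650·sin32° − 750 − ½·1280.7·2.4 = 0 → A_y = 1509 N.
ΣF_x = 0: A_x + 1650·cos32° = 0 → A_x = -1399 N.

A_x = -1399 N, A_y = 1509 N, C_y = 3202 N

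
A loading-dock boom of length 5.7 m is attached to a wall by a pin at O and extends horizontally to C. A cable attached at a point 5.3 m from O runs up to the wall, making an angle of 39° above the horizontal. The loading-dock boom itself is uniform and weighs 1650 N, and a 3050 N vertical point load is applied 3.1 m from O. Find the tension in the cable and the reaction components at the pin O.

T = 4245 N, O_x = 3299 N, O_y = 2029 N

ΣM about O: T·sin39°·5.3 − 1650·2.85 − 3050·3.1 = 0 → T = 14157.5/(5.3·0.62932) = 4244.62 ≈ 4245 N.
ΣF_x = 0: O_x − T·cos39° = 0 → O_x = 4244.62 × 0.777146 = 3299 N.
ΣF_y = 0: O_y + T·sin39° − 1650 − 3050 = 0 → O_y = 4700 − 4244.62 × 0.62932 = 2029 N.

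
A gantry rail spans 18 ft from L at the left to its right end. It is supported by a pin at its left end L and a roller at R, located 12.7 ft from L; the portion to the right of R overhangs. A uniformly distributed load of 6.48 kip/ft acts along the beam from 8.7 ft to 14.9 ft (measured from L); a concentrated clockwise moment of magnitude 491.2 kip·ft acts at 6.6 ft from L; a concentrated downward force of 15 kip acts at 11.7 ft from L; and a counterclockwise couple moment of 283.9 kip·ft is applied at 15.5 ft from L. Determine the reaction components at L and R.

Resultant of the distributed load: 6.48 × 6.2 = 40.176 kip at 11.8 ft from L.
ΣM about L: R_y·12.7 − (6.48·6.2)·11.8 − 491.2 − 15·11.7 + 283.9 = 0 → R_y = 856.8768/12.7 = 67.4706 ≈ 67.47 kip.
ΣF_y = 0: L_y + 67.4706 − 6.48·6.2 − 15 = 0 → L_y = -12.29 kip.
ΣF_x = 0: no horizontal applied forces, so L_x = 0.

L_x = 0, L_y = -12.29 kip, R_y = 67.47 kip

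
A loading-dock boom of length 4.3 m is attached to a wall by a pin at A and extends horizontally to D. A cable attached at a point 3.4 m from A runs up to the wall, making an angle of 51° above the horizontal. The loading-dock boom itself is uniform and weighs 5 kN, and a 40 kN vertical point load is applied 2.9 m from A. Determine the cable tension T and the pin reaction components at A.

ΣM about A: T·sin51°·3.4 − 5·2.15 − 40·2.9 = 0 → T = 126.75/(3.4·0.777146) = 47.9696 ≈ 47.97 kN.
ΣF_x = 0: A_x − T·cos51° = 0 → A_x = 47.9696 × 0.62932 = 30.19 kN.
ΣF_y = 0: A_y + T·sin51° − 5 − 40 = 0 → A_y = 45 − 47.9696 × 0.777146 = 7.721 kN.

T = 47.97 kN, A_x = 30.19 kN, A_y = 7.721 kN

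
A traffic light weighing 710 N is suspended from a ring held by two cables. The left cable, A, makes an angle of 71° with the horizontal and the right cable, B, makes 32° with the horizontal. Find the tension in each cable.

T_A = 618.0 N, T_B = 237.2 N

ΣF_x = 0: −T_A·cos71° + T_B·cos32° = 0 → T_B = 0.383903·T_A.
ΣF_y = 0: T_A·sin71° + T_B·sin32° = 710.
Substitute: T_A·(0.945519 + 0.383903·0.529919) = 710 → T_A = 617.952 ≈ 618.0 N.
Then T_B = 0.383903 × 617.952 = 237.2 N.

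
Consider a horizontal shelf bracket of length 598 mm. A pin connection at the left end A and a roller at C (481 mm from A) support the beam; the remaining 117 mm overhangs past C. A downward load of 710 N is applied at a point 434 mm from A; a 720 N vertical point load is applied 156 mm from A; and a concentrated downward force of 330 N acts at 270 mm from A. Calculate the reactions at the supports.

ΣM about A: C_y·481 − 710·434 − 720·156 − 330·270 = 0 → C_y = 509560/481 = 1059.38 ≈ 1059 N.
ΣF_y = 0: A_y + 1059.38 − 710 − 720 − 330 = 0 → A_y = 700.6 N.
ΣF_x = 0: no horizontal applied forces, so A_x = 0.

A_x = 0, A_y = 700.6 N, C_y = 1059 N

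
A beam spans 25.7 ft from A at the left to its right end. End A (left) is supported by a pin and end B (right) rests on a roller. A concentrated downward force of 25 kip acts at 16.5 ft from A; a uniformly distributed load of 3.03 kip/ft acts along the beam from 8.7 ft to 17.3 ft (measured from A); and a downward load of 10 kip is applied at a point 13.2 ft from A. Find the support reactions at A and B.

A_x = 0, A_y = 26.69 kip, B_y = 34.37 kip

Resultant of the distributed load: 3.03 × 8.6 = 26.058 kip at 13 ft from A.
Taking moments about A: B_y·25.7 − 25·16.5 − (3.03·8.6)·13 − 10·13.2 = 0 → B_y = 883.254/25.7 = 34.3679 ≈ 34.37 kip.
ΣF_y = 0: A_y + 34.3679 − 25 − 3.03·8.6 − 10 = 0 → A_y = 26.69 kip.
ΣF_x = 0: no horizontal applied forces, so A_x = 0.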